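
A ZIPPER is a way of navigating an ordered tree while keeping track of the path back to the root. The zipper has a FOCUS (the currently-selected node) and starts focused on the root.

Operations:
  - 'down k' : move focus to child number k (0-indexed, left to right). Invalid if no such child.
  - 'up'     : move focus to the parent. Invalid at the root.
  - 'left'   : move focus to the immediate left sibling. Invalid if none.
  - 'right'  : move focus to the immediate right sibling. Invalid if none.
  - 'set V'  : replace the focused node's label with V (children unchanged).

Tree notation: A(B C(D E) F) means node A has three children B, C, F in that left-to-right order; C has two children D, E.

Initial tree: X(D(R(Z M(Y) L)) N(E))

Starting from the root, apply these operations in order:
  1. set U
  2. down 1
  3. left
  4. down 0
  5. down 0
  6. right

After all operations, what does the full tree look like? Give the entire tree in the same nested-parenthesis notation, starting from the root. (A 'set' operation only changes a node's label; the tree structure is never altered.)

Step 1 (set U): focus=U path=root depth=0 children=['D', 'N'] (at root)
Step 2 (down 1): focus=N path=1 depth=1 children=['E'] left=['D'] right=[] parent=U
Step 3 (left): focus=D path=0 depth=1 children=['R'] left=[] right=['N'] parent=U
Step 4 (down 0): focus=R path=0/0 depth=2 children=['Z', 'M', 'L'] left=[] right=[] parent=D
Step 5 (down 0): focus=Z path=0/0/0 depth=3 children=[] left=[] right=['M', 'L'] parent=R
Step 6 (right): focus=M path=0/0/1 depth=3 children=['Y'] left=['Z'] right=['L'] parent=R

Answer: U(D(R(Z M(Y) L)) N(E))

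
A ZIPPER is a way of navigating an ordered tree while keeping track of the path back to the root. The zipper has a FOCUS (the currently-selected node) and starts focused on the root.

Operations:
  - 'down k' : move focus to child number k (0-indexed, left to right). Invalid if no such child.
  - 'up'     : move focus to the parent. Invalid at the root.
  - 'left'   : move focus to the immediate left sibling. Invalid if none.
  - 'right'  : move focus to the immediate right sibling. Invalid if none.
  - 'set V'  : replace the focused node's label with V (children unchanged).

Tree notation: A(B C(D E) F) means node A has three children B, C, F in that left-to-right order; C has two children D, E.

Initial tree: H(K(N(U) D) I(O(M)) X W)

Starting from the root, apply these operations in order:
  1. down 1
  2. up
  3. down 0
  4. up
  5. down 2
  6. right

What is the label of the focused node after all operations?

Step 1 (down 1): focus=I path=1 depth=1 children=['O'] left=['K'] right=['X', 'W'] parent=H
Step 2 (up): focus=H path=root depth=0 children=['K', 'I', 'X', 'W'] (at root)
Step 3 (down 0): focus=K path=0 depth=1 children=['N', 'D'] left=[] right=['I', 'X', 'W'] parent=H
Step 4 (up): focus=H path=root depth=0 children=['K', 'I', 'X', 'W'] (at root)
Step 5 (down 2): focus=X path=2 depth=1 children=[] left=['K', 'I'] right=['W'] parent=H
Step 6 (right): focus=W path=3 depth=1 children=[] left=['K', 'I', 'X'] right=[] parent=H

Answer: W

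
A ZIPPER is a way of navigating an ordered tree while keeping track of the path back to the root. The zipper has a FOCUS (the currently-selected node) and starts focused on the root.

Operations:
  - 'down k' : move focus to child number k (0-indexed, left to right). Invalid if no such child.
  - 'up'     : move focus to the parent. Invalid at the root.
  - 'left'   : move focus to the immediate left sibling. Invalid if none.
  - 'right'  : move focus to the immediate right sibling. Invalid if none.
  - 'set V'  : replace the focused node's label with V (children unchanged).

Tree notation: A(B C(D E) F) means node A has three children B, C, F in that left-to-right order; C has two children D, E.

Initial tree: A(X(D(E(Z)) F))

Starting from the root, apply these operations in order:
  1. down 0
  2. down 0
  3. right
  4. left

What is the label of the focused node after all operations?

Step 1 (down 0): focus=X path=0 depth=1 children=['D', 'F'] left=[] right=[] parent=A
Step 2 (down 0): focus=D path=0/0 depth=2 children=['E'] left=[] right=['F'] parent=X
Step 3 (right): focus=F path=0/1 depth=2 children=[] left=['D'] right=[] parent=X
Step 4 (left): focus=D path=0/0 depth=2 children=['E'] left=[] right=['F'] parent=X

Answer: D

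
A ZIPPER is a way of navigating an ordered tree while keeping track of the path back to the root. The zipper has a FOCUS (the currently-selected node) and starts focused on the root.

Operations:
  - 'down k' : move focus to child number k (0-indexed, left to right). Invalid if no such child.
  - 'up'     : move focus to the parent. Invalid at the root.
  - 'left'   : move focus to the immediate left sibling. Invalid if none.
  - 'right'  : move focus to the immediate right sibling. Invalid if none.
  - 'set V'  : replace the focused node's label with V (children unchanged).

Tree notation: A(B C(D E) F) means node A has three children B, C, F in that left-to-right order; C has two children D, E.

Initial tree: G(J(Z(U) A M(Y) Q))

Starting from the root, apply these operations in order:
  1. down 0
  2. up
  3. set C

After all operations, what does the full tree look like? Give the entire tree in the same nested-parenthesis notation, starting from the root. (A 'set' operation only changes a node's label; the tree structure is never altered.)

Answer: C(J(Z(U) A M(Y) Q))

Derivation:
Step 1 (down 0): focus=J path=0 depth=1 children=['Z', 'A', 'M', 'Q'] left=[] right=[] parent=G
Step 2 (up): focus=G path=root depth=0 children=['J'] (at root)
Step 3 (set C): focus=C path=root depth=0 children=['J'] (at root)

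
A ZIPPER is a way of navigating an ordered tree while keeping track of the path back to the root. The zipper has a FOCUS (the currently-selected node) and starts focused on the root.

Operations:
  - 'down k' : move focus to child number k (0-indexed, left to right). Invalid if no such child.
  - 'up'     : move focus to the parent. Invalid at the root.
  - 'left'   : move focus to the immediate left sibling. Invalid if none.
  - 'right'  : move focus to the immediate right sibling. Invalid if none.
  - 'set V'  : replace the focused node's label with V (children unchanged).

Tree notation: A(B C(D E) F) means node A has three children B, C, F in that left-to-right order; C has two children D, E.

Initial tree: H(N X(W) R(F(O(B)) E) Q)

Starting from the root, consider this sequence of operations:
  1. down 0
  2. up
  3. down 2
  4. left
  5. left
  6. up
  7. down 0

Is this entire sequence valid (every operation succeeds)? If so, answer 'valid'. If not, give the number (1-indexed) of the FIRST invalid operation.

Answer: valid

Derivation:
Step 1 (down 0): focus=N path=0 depth=1 children=[] left=[] right=['X', 'R', 'Q'] parent=H
Step 2 (up): focus=H path=root depth=0 children=['N', 'X', 'R', 'Q'] (at root)
Step 3 (down 2): focus=R path=2 depth=1 children=['F', 'E'] left=['N', 'X'] right=['Q'] parent=H
Step 4 (left): focus=X path=1 depth=1 children=['W'] left=['N'] right=['R', 'Q'] parent=H
Step 5 (left): focus=N path=0 depth=1 children=[] left=[] right=['X', 'R', 'Q'] parent=H
Step 6 (up): focus=H path=root depth=0 children=['N', 'X', 'R', 'Q'] (at root)
Step 7 (down 0): focus=N path=0 depth=1 children=[] left=[] right=['X', 'R', 'Q'] parent=H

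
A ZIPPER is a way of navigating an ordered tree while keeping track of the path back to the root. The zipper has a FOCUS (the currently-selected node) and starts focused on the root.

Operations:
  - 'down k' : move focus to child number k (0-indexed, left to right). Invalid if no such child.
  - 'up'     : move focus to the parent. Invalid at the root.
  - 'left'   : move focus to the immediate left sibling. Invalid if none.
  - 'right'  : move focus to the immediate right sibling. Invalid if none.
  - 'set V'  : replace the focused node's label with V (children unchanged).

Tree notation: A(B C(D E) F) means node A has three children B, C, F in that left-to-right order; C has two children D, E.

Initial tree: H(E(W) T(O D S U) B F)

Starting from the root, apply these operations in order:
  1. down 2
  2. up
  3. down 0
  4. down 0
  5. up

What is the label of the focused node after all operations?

Step 1 (down 2): focus=B path=2 depth=1 children=[] left=['E', 'T'] right=['F'] parent=H
Step 2 (up): focus=H path=root depth=0 children=['E', 'T', 'B', 'F'] (at root)
Step 3 (down 0): focus=E path=0 depth=1 children=['W'] left=[] right=['T', 'B', 'F'] parent=H
Step 4 (down 0): focus=W path=0/0 depth=2 children=[] left=[] right=[] parent=E
Step 5 (up): focus=E path=0 depth=1 children=['W'] left=[] right=['T', 'B', 'F'] parent=H

Answer: E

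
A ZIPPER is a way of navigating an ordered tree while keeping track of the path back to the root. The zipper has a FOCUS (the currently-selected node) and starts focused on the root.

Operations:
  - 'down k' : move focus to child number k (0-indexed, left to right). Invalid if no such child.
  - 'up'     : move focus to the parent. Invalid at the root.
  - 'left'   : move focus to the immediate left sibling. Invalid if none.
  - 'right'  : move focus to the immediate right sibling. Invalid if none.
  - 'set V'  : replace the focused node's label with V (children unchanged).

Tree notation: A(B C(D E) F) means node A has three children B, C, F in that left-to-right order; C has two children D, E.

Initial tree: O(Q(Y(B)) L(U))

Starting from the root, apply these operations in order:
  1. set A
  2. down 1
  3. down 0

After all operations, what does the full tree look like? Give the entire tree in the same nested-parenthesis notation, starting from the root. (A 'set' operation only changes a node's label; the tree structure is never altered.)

Step 1 (set A): focus=A path=root depth=0 children=['Q', 'L'] (at root)
Step 2 (down 1): focus=L path=1 depth=1 children=['U'] left=['Q'] right=[] parent=A
Step 3 (down 0): focus=U path=1/0 depth=2 children=[] left=[] right=[] parent=L

Answer: A(Q(Y(B)) L(U))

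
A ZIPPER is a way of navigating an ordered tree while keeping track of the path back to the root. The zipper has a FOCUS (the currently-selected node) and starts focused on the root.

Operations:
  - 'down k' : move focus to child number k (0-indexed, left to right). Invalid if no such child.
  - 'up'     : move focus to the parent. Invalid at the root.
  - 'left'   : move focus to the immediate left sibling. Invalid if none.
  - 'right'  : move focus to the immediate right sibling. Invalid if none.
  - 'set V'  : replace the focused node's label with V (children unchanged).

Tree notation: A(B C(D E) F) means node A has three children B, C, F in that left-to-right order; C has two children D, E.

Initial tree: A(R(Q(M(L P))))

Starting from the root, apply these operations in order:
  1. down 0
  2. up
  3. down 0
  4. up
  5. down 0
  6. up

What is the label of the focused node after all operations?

Answer: A

Derivation:
Step 1 (down 0): focus=R path=0 depth=1 children=['Q'] left=[] right=[] parent=A
Step 2 (up): focus=A path=root depth=0 children=['R'] (at root)
Step 3 (down 0): focus=R path=0 depth=1 children=['Q'] left=[] right=[] parent=A
Step 4 (up): focus=A path=root depth=0 children=['R'] (at root)
Step 5 (down 0): focus=R path=0 depth=1 children=['Q'] left=[] right=[] parent=A
Step 6 (up): focus=A path=root depth=0 children=['R'] (at root)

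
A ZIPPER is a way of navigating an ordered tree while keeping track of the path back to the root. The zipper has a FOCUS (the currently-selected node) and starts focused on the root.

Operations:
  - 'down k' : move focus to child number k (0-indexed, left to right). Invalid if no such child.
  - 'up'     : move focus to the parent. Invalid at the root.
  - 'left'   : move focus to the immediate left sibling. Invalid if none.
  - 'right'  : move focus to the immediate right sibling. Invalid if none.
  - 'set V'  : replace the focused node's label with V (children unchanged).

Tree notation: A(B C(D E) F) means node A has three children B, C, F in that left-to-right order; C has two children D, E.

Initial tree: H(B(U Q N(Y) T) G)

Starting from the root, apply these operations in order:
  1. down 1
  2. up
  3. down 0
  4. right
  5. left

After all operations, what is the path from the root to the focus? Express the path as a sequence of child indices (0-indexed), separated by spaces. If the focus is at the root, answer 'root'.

Step 1 (down 1): focus=G path=1 depth=1 children=[] left=['B'] right=[] parent=H
Step 2 (up): focus=H path=root depth=0 children=['B', 'G'] (at root)
Step 3 (down 0): focus=B path=0 depth=1 children=['U', 'Q', 'N', 'T'] left=[] right=['G'] parent=H
Step 4 (right): focus=G path=1 depth=1 children=[] left=['B'] right=[] parent=H
Step 5 (left): focus=B path=0 depth=1 children=['U', 'Q', 'N', 'T'] left=[] right=['G'] parent=H

Answer: 0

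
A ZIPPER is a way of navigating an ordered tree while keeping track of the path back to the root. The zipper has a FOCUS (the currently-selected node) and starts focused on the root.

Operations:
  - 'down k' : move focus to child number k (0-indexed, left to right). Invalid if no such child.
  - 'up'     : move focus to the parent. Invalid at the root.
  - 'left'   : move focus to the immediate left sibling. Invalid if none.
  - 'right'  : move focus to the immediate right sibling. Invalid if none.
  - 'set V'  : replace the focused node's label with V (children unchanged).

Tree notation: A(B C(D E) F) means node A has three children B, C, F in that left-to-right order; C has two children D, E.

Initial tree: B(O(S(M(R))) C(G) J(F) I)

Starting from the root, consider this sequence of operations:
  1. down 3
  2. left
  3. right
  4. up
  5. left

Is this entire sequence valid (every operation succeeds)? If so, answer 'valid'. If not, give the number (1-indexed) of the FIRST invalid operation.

Answer: 5

Derivation:
Step 1 (down 3): focus=I path=3 depth=1 children=[] left=['O', 'C', 'J'] right=[] parent=B
Step 2 (left): focus=J path=2 depth=1 children=['F'] left=['O', 'C'] right=['I'] parent=B
Step 3 (right): focus=I path=3 depth=1 children=[] left=['O', 'C', 'J'] right=[] parent=B
Step 4 (up): focus=B path=root depth=0 children=['O', 'C', 'J', 'I'] (at root)
Step 5 (left): INVALID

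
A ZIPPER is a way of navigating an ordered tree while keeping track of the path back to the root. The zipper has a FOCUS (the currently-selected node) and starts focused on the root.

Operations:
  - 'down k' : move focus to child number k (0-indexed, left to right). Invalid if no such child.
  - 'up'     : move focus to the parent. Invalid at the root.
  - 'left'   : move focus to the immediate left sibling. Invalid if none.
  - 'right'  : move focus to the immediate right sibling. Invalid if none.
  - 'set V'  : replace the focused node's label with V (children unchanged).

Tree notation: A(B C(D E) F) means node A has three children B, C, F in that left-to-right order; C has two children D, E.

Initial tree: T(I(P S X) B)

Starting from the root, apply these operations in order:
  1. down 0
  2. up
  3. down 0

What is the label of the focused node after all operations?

Answer: I

Derivation:
Step 1 (down 0): focus=I path=0 depth=1 children=['P', 'S', 'X'] left=[] right=['B'] parent=T
Step 2 (up): focus=T path=root depth=0 children=['I', 'B'] (at root)
Step 3 (down 0): focus=I path=0 depth=1 children=['P', 'S', 'X'] left=[] right=['B'] parent=T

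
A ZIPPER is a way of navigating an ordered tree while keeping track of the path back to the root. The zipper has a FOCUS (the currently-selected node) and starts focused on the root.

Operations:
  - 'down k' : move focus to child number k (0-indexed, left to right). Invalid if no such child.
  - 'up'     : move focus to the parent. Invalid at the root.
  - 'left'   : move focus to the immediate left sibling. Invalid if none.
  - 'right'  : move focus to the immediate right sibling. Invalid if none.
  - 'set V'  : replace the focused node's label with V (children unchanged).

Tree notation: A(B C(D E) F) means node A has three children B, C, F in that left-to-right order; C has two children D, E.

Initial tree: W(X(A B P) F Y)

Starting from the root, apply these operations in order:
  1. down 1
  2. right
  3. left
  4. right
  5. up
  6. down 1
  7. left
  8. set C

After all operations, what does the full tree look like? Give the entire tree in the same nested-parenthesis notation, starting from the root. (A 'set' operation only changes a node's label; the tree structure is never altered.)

Answer: W(C(A B P) F Y)

Derivation:
Step 1 (down 1): focus=F path=1 depth=1 children=[] left=['X'] right=['Y'] parent=W
Step 2 (right): focus=Y path=2 depth=1 children=[] left=['X', 'F'] right=[] parent=W
Step 3 (left): focus=F path=1 depth=1 children=[] left=['X'] right=['Y'] parent=W
Step 4 (right): focus=Y path=2 depth=1 children=[] left=['X', 'F'] right=[] parent=W
Step 5 (up): focus=W path=root depth=0 children=['X', 'F', 'Y'] (at root)
Step 6 (down 1): focus=F path=1 depth=1 children=[] left=['X'] right=['Y'] parent=W
Step 7 (left): focus=X path=0 depth=1 children=['A', 'B', 'P'] left=[] right=['F', 'Y'] parent=W
Step 8 (set C): focus=C path=0 depth=1 children=['A', 'B', 'P'] left=[] right=['F', 'Y'] parent=W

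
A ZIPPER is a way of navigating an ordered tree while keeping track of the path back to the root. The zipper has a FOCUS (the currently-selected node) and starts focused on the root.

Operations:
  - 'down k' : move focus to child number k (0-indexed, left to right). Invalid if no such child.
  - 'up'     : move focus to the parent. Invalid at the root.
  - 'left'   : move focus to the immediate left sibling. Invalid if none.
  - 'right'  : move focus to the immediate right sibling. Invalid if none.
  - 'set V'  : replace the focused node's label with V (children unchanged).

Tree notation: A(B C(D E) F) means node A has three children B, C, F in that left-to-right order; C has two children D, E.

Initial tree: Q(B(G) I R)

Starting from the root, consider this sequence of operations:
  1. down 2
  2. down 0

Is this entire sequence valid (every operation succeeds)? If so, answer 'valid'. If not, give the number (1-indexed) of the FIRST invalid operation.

Answer: 2

Derivation:
Step 1 (down 2): focus=R path=2 depth=1 children=[] left=['B', 'I'] right=[] parent=Q
Step 2 (down 0): INVALID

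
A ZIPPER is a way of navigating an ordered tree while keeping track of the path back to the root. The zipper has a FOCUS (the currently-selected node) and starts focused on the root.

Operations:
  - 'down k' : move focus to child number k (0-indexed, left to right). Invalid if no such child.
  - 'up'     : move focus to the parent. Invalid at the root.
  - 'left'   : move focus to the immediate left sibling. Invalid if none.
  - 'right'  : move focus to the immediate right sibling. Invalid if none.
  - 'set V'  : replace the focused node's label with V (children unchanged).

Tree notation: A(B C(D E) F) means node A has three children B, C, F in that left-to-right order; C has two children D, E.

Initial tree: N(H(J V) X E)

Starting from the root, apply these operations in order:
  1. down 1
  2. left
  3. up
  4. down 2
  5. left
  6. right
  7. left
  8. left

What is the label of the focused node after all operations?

Answer: H

Derivation:
Step 1 (down 1): focus=X path=1 depth=1 children=[] left=['H'] right=['E'] parent=N
Step 2 (left): focus=H path=0 depth=1 children=['J', 'V'] left=[] right=['X', 'E'] parent=N
Step 3 (up): focus=N path=root depth=0 children=['H', 'X', 'E'] (at root)
Step 4 (down 2): focus=E path=2 depth=1 children=[] left=['H', 'X'] right=[] parent=N
Step 5 (left): focus=X path=1 depth=1 children=[] left=['H'] right=['E'] parent=N
Step 6 (right): focus=E path=2 depth=1 children=[] left=['H', 'X'] right=[] parent=N
Step 7 (left): focus=X path=1 depth=1 children=[] left=['H'] right=['E'] parent=N
Step 8 (left): focus=H path=0 depth=1 children=['J', 'V'] left=[] right=['X', 'E'] parent=N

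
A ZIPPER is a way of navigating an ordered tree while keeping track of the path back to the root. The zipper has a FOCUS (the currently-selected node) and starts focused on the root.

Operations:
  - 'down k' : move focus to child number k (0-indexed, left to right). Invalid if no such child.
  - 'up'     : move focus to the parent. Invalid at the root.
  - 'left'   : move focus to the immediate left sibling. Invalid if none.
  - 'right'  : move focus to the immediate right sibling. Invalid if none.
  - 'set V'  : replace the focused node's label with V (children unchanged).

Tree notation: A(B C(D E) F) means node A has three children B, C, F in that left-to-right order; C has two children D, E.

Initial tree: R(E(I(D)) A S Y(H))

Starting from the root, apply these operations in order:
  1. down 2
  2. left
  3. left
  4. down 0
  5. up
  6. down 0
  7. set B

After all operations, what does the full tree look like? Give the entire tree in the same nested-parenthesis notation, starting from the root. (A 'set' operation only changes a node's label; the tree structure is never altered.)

Answer: R(E(B(D)) A S Y(H))

Derivation:
Step 1 (down 2): focus=S path=2 depth=1 children=[] left=['E', 'A'] right=['Y'] parent=R
Step 2 (left): focus=A path=1 depth=1 children=[] left=['E'] right=['S', 'Y'] parent=R
Step 3 (left): focus=E path=0 depth=1 children=['I'] left=[] right=['A', 'S', 'Y'] parent=R
Step 4 (down 0): focus=I path=0/0 depth=2 children=['D'] left=[] right=[] parent=E
Step 5 (up): focus=E path=0 depth=1 children=['I'] left=[] right=['A', 'S', 'Y'] parent=R
Step 6 (down 0): focus=I path=0/0 depth=2 children=['D'] left=[] right=[] parent=E
Step 7 (set B): focus=B path=0/0 depth=2 children=['D'] left=[] right=[] parent=E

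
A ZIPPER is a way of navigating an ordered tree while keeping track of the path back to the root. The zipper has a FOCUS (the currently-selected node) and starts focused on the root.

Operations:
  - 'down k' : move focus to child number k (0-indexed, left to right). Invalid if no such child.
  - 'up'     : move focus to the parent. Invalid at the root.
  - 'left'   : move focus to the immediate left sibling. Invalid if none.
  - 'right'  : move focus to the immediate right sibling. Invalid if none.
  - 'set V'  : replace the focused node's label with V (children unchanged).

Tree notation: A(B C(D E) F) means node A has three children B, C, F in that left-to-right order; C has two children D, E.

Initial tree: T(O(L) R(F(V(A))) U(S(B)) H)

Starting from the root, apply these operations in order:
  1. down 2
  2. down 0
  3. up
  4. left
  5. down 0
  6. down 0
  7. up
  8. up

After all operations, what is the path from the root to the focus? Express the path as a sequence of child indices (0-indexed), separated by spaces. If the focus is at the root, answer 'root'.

Step 1 (down 2): focus=U path=2 depth=1 children=['S'] left=['O', 'R'] right=['H'] parent=T
Step 2 (down 0): focus=S path=2/0 depth=2 children=['B'] left=[] right=[] parent=U
Step 3 (up): focus=U path=2 depth=1 children=['S'] left=['O', 'R'] right=['H'] parent=T
Step 4 (left): focus=R path=1 depth=1 children=['F'] left=['O'] right=['U', 'H'] parent=T
Step 5 (down 0): focus=F path=1/0 depth=2 children=['V'] left=[] right=[] parent=R
Step 6 (down 0): focus=V path=1/0/0 depth=3 children=['A'] left=[] right=[] parent=F
Step 7 (up): focus=F path=1/0 depth=2 children=['V'] left=[] right=[] parent=R
Step 8 (up): focus=R path=1 depth=1 children=['F'] left=['O'] right=['U', 'H'] parent=T

Answer: 1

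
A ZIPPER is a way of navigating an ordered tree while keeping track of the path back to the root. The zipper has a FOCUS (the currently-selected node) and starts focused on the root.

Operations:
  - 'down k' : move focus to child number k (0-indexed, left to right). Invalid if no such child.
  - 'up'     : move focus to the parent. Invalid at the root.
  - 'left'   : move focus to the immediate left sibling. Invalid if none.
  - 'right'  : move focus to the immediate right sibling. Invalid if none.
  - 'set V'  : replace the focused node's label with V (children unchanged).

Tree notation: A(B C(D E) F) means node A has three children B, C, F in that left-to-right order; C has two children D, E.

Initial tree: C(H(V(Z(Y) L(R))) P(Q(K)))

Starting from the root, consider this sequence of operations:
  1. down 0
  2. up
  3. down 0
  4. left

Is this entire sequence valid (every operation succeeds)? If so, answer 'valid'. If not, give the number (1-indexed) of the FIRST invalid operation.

Answer: 4

Derivation:
Step 1 (down 0): focus=H path=0 depth=1 children=['V'] left=[] right=['P'] parent=C
Step 2 (up): focus=C path=root depth=0 children=['H', 'P'] (at root)
Step 3 (down 0): focus=H path=0 depth=1 children=['V'] left=[] right=['P'] parent=C
Step 4 (left): INVALID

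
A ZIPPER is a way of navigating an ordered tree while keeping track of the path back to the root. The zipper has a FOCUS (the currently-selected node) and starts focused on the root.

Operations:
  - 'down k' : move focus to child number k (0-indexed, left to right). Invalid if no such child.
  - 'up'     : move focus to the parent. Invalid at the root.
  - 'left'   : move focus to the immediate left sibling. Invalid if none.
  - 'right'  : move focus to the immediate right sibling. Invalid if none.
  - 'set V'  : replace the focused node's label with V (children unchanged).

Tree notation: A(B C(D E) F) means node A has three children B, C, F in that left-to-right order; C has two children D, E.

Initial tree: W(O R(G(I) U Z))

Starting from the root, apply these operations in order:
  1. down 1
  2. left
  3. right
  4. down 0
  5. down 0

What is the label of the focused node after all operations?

Step 1 (down 1): focus=R path=1 depth=1 children=['G', 'U', 'Z'] left=['O'] right=[] parent=W
Step 2 (left): focus=O path=0 depth=1 children=[] left=[] right=['R'] parent=W
Step 3 (right): focus=R path=1 depth=1 children=['G', 'U', 'Z'] left=['O'] right=[] parent=W
Step 4 (down 0): focus=G path=1/0 depth=2 children=['I'] left=[] right=['U', 'Z'] parent=R
Step 5 (down 0): focus=I path=1/0/0 depth=3 children=[] left=[] right=[] parent=G

Answer: I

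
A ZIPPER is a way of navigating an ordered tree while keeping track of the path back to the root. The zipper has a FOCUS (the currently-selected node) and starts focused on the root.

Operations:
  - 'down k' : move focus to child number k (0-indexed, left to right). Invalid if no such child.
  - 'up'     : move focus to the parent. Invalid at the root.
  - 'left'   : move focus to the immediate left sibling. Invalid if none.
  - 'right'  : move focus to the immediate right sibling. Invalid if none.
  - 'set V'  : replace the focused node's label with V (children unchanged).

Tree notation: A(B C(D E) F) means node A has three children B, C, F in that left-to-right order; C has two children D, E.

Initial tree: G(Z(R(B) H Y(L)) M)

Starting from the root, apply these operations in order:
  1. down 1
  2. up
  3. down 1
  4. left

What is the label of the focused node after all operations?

Step 1 (down 1): focus=M path=1 depth=1 children=[] left=['Z'] right=[] parent=G
Step 2 (up): focus=G path=root depth=0 children=['Z', 'M'] (at root)
Step 3 (down 1): focus=M path=1 depth=1 children=[] left=['Z'] right=[] parent=G
Step 4 (left): focus=Z path=0 depth=1 children=['R', 'H', 'Y'] left=[] right=['M'] parent=G

Answer: Z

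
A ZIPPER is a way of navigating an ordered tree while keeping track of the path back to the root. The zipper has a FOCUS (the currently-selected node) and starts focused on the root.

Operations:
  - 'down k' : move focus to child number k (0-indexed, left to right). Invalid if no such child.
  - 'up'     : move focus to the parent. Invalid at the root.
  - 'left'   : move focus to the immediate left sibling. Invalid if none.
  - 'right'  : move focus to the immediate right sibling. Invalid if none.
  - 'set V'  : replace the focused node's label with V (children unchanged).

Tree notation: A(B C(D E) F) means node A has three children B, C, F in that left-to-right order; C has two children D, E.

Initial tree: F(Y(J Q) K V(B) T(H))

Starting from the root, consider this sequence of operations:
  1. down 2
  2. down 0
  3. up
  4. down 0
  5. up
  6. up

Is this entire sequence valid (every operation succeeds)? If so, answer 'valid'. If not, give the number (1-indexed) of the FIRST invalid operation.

Step 1 (down 2): focus=V path=2 depth=1 children=['B'] left=['Y', 'K'] right=['T'] parent=F
Step 2 (down 0): focus=B path=2/0 depth=2 children=[] left=[] right=[] parent=V
Step 3 (up): focus=V path=2 depth=1 children=['B'] left=['Y', 'K'] right=['T'] parent=F
Step 4 (down 0): focus=B path=2/0 depth=2 children=[] left=[] right=[] parent=V
Step 5 (up): focus=V path=2 depth=1 children=['B'] left=['Y', 'K'] right=['T'] parent=F
Step 6 (up): focus=F path=root depth=0 children=['Y', 'K', 'V', 'T'] (at root)

Answer: valid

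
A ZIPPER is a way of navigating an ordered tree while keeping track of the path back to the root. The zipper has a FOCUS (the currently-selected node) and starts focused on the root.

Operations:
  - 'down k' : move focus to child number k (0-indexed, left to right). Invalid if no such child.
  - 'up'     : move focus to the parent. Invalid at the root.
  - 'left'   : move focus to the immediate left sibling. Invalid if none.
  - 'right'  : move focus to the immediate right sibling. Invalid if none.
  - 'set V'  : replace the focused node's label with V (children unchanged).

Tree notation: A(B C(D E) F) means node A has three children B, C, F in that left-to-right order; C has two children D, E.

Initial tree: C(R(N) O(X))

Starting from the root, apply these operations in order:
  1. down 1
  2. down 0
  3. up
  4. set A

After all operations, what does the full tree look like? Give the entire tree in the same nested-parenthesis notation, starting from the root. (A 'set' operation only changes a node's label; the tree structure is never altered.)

Answer: C(R(N) A(X))

Derivation:
Step 1 (down 1): focus=O path=1 depth=1 children=['X'] left=['R'] right=[] parent=C
Step 2 (down 0): focus=X path=1/0 depth=2 children=[] left=[] right=[] parent=O
Step 3 (up): focus=O path=1 depth=1 children=['X'] left=['R'] right=[] parent=C
Step 4 (set A): focus=A path=1 depth=1 children=['X'] left=['R'] right=[] parent=C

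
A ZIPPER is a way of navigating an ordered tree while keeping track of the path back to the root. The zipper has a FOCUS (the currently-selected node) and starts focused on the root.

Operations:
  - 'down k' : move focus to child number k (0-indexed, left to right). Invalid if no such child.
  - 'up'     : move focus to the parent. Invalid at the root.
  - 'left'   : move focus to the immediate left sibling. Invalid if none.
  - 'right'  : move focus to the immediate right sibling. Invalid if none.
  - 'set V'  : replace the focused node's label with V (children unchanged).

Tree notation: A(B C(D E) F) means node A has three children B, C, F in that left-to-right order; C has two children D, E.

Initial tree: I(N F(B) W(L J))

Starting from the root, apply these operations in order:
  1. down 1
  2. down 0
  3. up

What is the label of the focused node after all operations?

Answer: F

Derivation:
Step 1 (down 1): focus=F path=1 depth=1 children=['B'] left=['N'] right=['W'] parent=I
Step 2 (down 0): focus=B path=1/0 depth=2 children=[] left=[] right=[] parent=F
Step 3 (up): focus=F path=1 depth=1 children=['B'] left=['N'] right=['W'] parent=I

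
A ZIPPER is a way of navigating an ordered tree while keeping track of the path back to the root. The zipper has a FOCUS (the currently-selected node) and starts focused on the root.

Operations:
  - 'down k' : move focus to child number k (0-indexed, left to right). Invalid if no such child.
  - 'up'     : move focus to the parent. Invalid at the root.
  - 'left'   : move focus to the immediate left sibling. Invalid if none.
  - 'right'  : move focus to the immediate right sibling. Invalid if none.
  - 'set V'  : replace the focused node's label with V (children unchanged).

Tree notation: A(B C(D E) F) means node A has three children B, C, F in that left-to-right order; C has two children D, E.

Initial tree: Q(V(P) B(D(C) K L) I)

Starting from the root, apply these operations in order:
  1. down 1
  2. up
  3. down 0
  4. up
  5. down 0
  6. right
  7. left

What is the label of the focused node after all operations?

Answer: V

Derivation:
Step 1 (down 1): focus=B path=1 depth=1 children=['D', 'K', 'L'] left=['V'] right=['I'] parent=Q
Step 2 (up): focus=Q path=root depth=0 children=['V', 'B', 'I'] (at root)
Step 3 (down 0): focus=V path=0 depth=1 children=['P'] left=[] right=['B', 'I'] parent=Q
Step 4 (up): focus=Q path=root depth=0 children=['V', 'B', 'I'] (at root)
Step 5 (down 0): focus=V path=0 depth=1 children=['P'] left=[] right=['B', 'I'] parent=Q
Step 6 (right): focus=B path=1 depth=1 children=['D', 'K', 'L'] left=['V'] right=['I'] parent=Q
Step 7 (left): focus=V path=0 depth=1 children=['P'] left=[] right=['B', 'I'] parent=Q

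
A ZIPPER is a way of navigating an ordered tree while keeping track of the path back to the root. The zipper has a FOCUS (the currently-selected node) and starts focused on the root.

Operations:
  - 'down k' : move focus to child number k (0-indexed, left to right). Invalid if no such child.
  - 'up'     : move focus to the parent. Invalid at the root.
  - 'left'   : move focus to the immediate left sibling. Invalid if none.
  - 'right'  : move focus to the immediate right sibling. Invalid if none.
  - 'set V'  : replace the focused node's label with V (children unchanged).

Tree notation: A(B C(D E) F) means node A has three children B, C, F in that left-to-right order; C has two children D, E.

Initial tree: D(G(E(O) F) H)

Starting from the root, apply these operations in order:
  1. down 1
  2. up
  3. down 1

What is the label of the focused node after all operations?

Step 1 (down 1): focus=H path=1 depth=1 children=[] left=['G'] right=[] parent=D
Step 2 (up): focus=D path=root depth=0 children=['G', 'H'] (at root)
Step 3 (down 1): focus=H path=1 depth=1 children=[] left=['G'] right=[] parent=D

Answer: H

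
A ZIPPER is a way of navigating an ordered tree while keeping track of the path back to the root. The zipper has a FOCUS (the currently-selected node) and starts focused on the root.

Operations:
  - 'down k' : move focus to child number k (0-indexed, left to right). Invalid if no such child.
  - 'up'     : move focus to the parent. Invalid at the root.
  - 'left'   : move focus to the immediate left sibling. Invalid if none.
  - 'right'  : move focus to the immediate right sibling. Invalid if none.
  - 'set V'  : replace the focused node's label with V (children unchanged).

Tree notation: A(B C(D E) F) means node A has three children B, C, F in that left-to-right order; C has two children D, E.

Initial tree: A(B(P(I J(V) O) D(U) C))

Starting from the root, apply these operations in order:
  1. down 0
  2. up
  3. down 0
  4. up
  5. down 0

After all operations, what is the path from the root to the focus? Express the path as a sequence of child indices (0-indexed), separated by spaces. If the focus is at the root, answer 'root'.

Step 1 (down 0): focus=B path=0 depth=1 children=['P', 'D', 'C'] left=[] right=[] parent=A
Step 2 (up): focus=A path=root depth=0 children=['B'] (at root)
Step 3 (down 0): focus=B path=0 depth=1 children=['P', 'D', 'C'] left=[] right=[] parent=A
Step 4 (up): focus=A path=root depth=0 children=['B'] (at root)
Step 5 (down 0): focus=B path=0 depth=1 children=['P', 'D', 'C'] left=[] right=[] parent=A

Answer: 0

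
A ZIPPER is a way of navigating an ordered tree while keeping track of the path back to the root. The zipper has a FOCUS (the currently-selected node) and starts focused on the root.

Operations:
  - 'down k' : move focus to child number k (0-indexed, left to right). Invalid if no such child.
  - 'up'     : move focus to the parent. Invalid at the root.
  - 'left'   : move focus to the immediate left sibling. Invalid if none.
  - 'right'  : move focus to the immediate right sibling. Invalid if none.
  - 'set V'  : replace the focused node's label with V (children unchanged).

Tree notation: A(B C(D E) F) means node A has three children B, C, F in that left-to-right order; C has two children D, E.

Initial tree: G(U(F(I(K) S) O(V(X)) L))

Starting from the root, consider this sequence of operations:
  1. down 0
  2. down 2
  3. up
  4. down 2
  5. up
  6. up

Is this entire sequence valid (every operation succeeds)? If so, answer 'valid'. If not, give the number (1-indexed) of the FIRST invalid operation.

Answer: valid

Derivation:
Step 1 (down 0): focus=U path=0 depth=1 children=['F', 'O', 'L'] left=[] right=[] parent=G
Step 2 (down 2): focus=L path=0/2 depth=2 children=[] left=['F', 'O'] right=[] parent=U
Step 3 (up): focus=U path=0 depth=1 children=['F', 'O', 'L'] left=[] right=[] parent=G
Step 4 (down 2): focus=L path=0/2 depth=2 children=[] left=['F', 'O'] right=[] parent=U
Step 5 (up): focus=U path=0 depth=1 children=['F', 'O', 'L'] left=[] right=[] parent=G
Step 6 (up): focus=G path=root depth=0 children=['U'] (at root)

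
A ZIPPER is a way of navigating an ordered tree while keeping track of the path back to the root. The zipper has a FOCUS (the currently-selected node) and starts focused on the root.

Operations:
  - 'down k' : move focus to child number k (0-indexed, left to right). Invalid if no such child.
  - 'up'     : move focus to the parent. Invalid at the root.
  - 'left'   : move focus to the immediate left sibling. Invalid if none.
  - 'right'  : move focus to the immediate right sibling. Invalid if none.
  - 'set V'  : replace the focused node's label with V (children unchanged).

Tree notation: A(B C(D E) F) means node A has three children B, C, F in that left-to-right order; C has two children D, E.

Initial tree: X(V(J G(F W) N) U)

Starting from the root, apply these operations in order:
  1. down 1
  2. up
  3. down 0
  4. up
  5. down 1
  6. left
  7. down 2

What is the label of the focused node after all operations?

Step 1 (down 1): focus=U path=1 depth=1 children=[] left=['V'] right=[] parent=X
Step 2 (up): focus=X path=root depth=0 children=['V', 'U'] (at root)
Step 3 (down 0): focus=V path=0 depth=1 children=['J', 'G', 'N'] left=[] right=['U'] parent=X
Step 4 (up): focus=X path=root depth=0 children=['V', 'U'] (at root)
Step 5 (down 1): focus=U path=1 depth=1 children=[] left=['V'] right=[] parent=X
Step 6 (left): focus=V path=0 depth=1 children=['J', 'G', 'N'] left=[] right=['U'] parent=X
Step 7 (down 2): focus=N path=0/2 depth=2 children=[] left=['J', 'G'] right=[] parent=V

Answer: N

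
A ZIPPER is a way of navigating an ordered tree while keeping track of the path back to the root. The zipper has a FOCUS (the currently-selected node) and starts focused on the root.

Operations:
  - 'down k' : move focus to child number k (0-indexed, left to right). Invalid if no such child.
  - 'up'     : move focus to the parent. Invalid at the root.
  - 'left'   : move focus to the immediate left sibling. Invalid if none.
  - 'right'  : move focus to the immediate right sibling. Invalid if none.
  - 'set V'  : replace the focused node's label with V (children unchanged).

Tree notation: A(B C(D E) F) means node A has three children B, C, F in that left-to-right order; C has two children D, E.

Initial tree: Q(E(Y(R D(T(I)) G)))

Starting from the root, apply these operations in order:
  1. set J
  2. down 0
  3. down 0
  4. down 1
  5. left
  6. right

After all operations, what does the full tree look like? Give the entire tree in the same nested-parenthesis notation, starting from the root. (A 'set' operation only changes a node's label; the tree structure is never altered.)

Answer: J(E(Y(R D(T(I)) G)))

Derivation:
Step 1 (set J): focus=J path=root depth=0 children=['E'] (at root)
Step 2 (down 0): focus=E path=0 depth=1 children=['Y'] left=[] right=[] parent=J
Step 3 (down 0): focus=Y path=0/0 depth=2 children=['R', 'D', 'G'] left=[] right=[] parent=E
Step 4 (down 1): focus=D path=0/0/1 depth=3 children=['T'] left=['R'] right=['G'] parent=Y
Step 5 (left): focus=R path=0/0/0 depth=3 children=[] left=[] right=['D', 'G'] parent=Y
Step 6 (right): focus=D path=0/0/1 depth=3 children=['T'] left=['R'] right=['G'] parent=Y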